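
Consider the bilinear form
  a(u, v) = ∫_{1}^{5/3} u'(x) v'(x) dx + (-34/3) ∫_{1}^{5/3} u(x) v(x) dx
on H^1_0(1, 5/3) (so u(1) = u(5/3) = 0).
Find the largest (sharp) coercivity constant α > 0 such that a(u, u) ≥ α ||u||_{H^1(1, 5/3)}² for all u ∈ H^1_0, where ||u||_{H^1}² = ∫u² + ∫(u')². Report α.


α = (-136 + 27*π^2)/(3*(4 + 9*π^2))

Coercivity of a(·,·) on H^1_0(1, 5/3) means a(u, u) ≥ α ||u||_{H^1}² for every u ∈ H^1_0.
The interval has length L = 2/3, and Poincaré/coercivity depend only on L. Here a(u, u) = ∫(u')² + (-34/3)·∫u².
Here c = -34/3 < 0 with |c| < (π/L)² = 9*π^2/4, so coercivity still holds. The condition a(u,u) ≥ α||u||_{H^1}² reads (1−α)∫(u')² ≥ (α−c)∫u². Any admissible α is ≤ 1 (rapidly oscillating u have ∫u²/∫(u')² → 0), and α = 1 would force 0 ≥ (1−c)∫u², impossible since c < 1; so 1−α > 0. By the sharp Poincaré inequality on H^1_0 of an interval of length L, ∫(u')² ≥ (π/L)²∫u² with equality for the first sine mode sin(π(x−x₀)/L) (x₀ the left endpoint), so the inequality holds for all u iff (1−α)(π/L)² ≥ α − c, i.e. α ≤ ((π/L)² + c)/((π/L)² + 1) = (1 + c(L/π)²)/(1 + (L/π)²). (Direct route, valid since c ≤ 0: Poincaré gives c∫u² ≥ c(L/π)²∫(u')², so a(u,u) ≥ (1 + c(L/π)²)∫(u')², while ||u||_{H^1}² ≤ (1 + (L/π)²)∫(u')²; dividing yields the same α.) With (π/L)² = 9*π^2/4 and c = -34/3, the largest admissible constant is α = ((π/L)² + c)/((π/L)² + 1).
Simplifying, α = (-136 + 27*π^2)/(3*(4 + 9*π^2)).


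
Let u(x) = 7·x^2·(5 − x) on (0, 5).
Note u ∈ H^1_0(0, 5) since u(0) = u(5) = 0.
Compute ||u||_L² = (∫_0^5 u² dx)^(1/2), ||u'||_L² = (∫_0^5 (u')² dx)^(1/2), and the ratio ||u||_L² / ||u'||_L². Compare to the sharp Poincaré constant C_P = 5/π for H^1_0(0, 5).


||u||_L² / ||u'||_L² = 5*sqrt(14)/14 < C_P = 5/π.

u(x) = 7·x^2·(5 − x), so u'(x) = 7*x*(10 - 3*x).
u(x) = 7·x^2·(5 − x) vanishes at x = 0 and x = 5, so u ∈ H^1_0(0, 5). Differentiate via the product rule and integrate the resulting polynomials term by term.
  ∫_0^5 u² dx = ∫_0^5 (49*x^6 - 490*x^5 + 1225*x^4) dx. Term by term:
    ∫_0^5 49*x^6 dx = 546875;  ∫_0^5 -490*x^5 dx = -3828125/3;  ∫_0^5 1225*x^4 dx = 765625.
  Sum: 546875 − 3828125/3 + 765625 = 109375/3.
  ∫_0^5 (u')² dx = ∫_0^5 (441*x^4 - 2940*x^3 + 4900*x^2) dx. Term by term:
    ∫_0^5 441*x^4 dx = 275625;  ∫_0^5 -2940*x^3 dx = -459375;  ∫_0^5 4900*x^2 dx = 612500/3.
  Sum: 275625 − 459375 + 612500/3 = 61250/3.
∫_0^5 u² dx = 109375/3, so ||u||_L² = 125*sqrt(21)/3.
∫_0^5 (u')² dx = 61250/3, so ||u'||_L² = 175*sqrt(6)/3.
Ratio ||u||_L² / ||u'||_L² = 5*sqrt(14)/14.
Sharp Poincaré constant on H^1_0(0, 5) is C_P = L/π = 5/π, achieved by sin(π/5·x).
A polynomial bump cannot attain the sharp Poincaré constant (only the first sine eigenfunction does), so the ratio is strictly less than C_P, consistent with ||u||_L² ≤ C_P ||u'||_L².


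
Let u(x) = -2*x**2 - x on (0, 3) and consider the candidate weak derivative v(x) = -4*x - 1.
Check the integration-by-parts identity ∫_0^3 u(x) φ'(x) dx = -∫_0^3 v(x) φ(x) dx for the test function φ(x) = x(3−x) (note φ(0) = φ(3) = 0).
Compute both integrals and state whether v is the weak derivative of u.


LHS = 63/2, RHS = 63/2. Yes, v = u' weakly.

u(x) = -2*x**2 - x, classical derivative u'(x) = -4*x - 1.
φ(x) = x(3−x), so φ'(x) = 3 - 2*x.
Note φ(0) = φ(3) = 0, so the boundary term u·φ vanishes.
LHS = ∫_0^3 u(x) φ'(x) dx = ∫_0^3 (4*x^3 - 4*x^2 - 3*x) dx. Term by term:
  ∫_0^3 4*x^3 dx = 81;  ∫_0^3 -4*x^2 dx = -36;  ∫_0^3 -3*x dx = -27/2.
Sum: 81 − 36 − 27/2 = 63/2.
So LHS = 63/2.
∫_0^3 v(x) φ(x) dx = ∫_0^3 (4*x^3 - 11*x^2 - 3*x) dx. Term by term:
  ∫_0^3 4*x^3 dx = 81;  ∫_0^3 -11*x^2 dx = -99;  ∫_0^3 -3*x dx = -27/2.
Sum: 81 − 99 − 27/2 = -63/2.
So RHS = -∫_0^3 v(x) φ(x) dx = 63/2.
LHS = RHS, so the identity holds for this test φ.
Moreover u is smooth here and v(x) = u'(x) = -4*x - 1 pointwise, so the identity holds for every test function. Hence v is the weak derivative of u.


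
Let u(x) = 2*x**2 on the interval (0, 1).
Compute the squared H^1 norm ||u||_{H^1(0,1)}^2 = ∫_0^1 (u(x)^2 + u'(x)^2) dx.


||u||_{H^1}^2 = 92/15

The H^1 norm (squared) on an interval (0, L) is
  ||u||_{H^1}^2 = ∫_0^L u(x)^2 dx + ∫_0^L u'(x)^2 dx.
Compute u'(x) = 4*x.
Then u(x)^2 = 4*x**4 and u'(x)^2 = 16*x**2.
Integrate each monomial from 0 to 1 using ∫_0^1 c·x^n dx = c·1^(n+1)/(n+1):
  ∫_0^1 u(x)^2 dx = ∫_0^1 (4*x^4) dx. Term by term:
    ∫_0^1 4*x^4 dx = 4/5.
  ∫_0^1 u'(x)^2 dx = ∫_0^1 (16*x^2) dx. Term by term:
    ∫_0^1 16*x^2 dx = 16/3.
Adding: ||u||_{H^1}^2 = 4/5 + 16/3 = 92/15.


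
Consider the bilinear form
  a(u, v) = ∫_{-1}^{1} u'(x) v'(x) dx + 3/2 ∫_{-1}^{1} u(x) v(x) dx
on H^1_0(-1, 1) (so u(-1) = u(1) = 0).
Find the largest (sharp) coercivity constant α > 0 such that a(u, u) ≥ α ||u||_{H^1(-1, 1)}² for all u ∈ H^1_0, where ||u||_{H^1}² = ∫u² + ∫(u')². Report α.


α = 1

Coercivity of a(·,·) on H^1_0(-1, 1) means a(u, u) ≥ α ||u||_{H^1}² for every u ∈ H^1_0.
The interval has length L = 2, and Poincaré/coercivity depend only on L. Here a(u, u) = ∫(u')² + (3/2)·∫u².
Here c = 3/2 ≥ 1, so a(u,u) = ∫(u')² + c∫u² ≥ ∫(u')² + ∫u² = ||u||_{H^1}², i.e. α = 1 works. No larger α is possible: a(u,u) ≥ α||u||_{H^1}² means (1−α)∫(u')² ≥ (α−c)∫u², and for the modes u_n = sin(nπ(x−x₀)/L) (x₀ the left endpoint) one has ∫u_n²/∫(u_n')² = (L/(nπ))² → 0, so a(u_n,u_n)/||u_n||_{H^1}² → 1. Hence the optimal constant is α = 1.
Therefore α = 1.


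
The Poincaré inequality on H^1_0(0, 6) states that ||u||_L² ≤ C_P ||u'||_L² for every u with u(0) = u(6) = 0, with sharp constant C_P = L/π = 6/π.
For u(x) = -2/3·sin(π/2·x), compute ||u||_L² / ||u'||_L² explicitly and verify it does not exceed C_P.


||u||_L² / ||u'||_L² = 2/π < C_P = 6/π.

u(x) = -2/3·sin(π/2·x), so u'(x) = -π*cos(π*x/2)/3.
Writing u(x) = A·sin(kπx/L) with A = -2/3 and k = 3, use ∫_0^L sin²(kπx/L) dx = L/2 and ∫_0^L cos²(kπx/L) dx = L/2.
u² = 4/9·sin²(π/2·x) and (u')² = π^2/9·cos²(π/2·x), and each of sin², cos² integrates to L/2 = 3 over (0, 6).
∫_0^6 u² dx = 4/3, so ||u||_L² = 2*sqrt(3)/3.
∫_0^6 (u')² dx = π^2/3, so ||u'||_L² = sqrt(3)*π/3.
Ratio ||u||_L² / ||u'||_L² = 2/π.
Sharp Poincaré constant on H^1_0(0, 6) is C_P = L/π = 6/π, achieved by sin(π/6·x).
This is the k = 3 harmonic; the ratio L/(kπ) is strictly less than C_P = L/π, consistent with the sharp inequality ||u||_L² ≤ C_P ||u'||_L².


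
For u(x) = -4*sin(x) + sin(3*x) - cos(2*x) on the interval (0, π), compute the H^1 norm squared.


||u||_{H^1(0,π)}^2 = -116/3 + 47*π/2

u'(x) = 2*sin(2*x) - 4*cos(x) + 3*cos(3*x).
Expand u² and (u')² and integrate term by term on (0, π), using: for integers n ≥ 1, ∫_0^π sin²(nx) dx = ∫_0^π cos²(nx) dx = π/2; for n ≠ n', ∫_0^π sin(nx)sin(n'x) dx = ∫_0^π cos(nx)cos(n'x) dx = 0; and by product-to-sum, ∫_0^π sin(nx)cos(n'x) dx = ½∫_0^π [sin((n+n')x) + sin((n−n')x)] dx, which is 0 when n+n' is even and 2n/(n²−n'²) when n+n' is odd (it need not vanish on (0, π)).
  u² squared terms: (-1)²·∫cos(2x)² dx = 1·π/2 = π/2;  (-4)²·∫sin(x)² dx = 16·π/2 = 8*π;  (1)²·∫sin(3x)² dx = 1·π/2 = π/2.
  u² cross terms: 2·(-1)·(-4)·∫cos(2x)·sin(x) dx = 8·(-2/3) = -16/3;  2·(-1)·(1)·∫cos(2x)·sin(3x) dx = -2·(6/5) = -12/5;  2·(-4)·(1)·∫sin(x)·sin(3x) dx = -8·(0) = 0.
  So ∫_0^π u² dx = π/2 + 8*π + π/2 − 16/3 − 12/5 + 0 = -116/15 + 9*π.
  (u')² squared terms: (-4)²·∫cos(x)² dx = 16·π/2 = 8*π;  (2)²·∫sin(2x)² dx = 4·π/2 = 2*π;  (3)²·∫cos(3x)² dx = 9·π/2 = 9*π/2.
  (u')² cross terms: 2·(-4)·(2)·∫cos(x)·sin(2x) dx = -16·(4/3) = -64/3;  2·(-4)·(3)·∫cos(x)·cos(3x) dx = -24·(0) = 0;  2·(2)·(3)·∫sin(2x)·cos(3x) dx = 12·(-4/5) = -48/5.
  So ∫_0^π (u')² dx = 8*π + 2*π + 9*π/2 − 64/3 + 0 − 48/5 = -464/15 + 29*π/2.
||u||_{H^1}^2 = (-116/15 + 9*π) + (-464/15 + 29*π/2) = -116/3 + 47*π/2.


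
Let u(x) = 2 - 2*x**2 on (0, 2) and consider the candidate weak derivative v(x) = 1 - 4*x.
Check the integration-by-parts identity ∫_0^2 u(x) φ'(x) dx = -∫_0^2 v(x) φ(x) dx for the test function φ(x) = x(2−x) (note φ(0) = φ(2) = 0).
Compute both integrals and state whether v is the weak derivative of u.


LHS = 16/3, RHS = 4. No, v is not the weak derivative of u.

u(x) = 2 - 2*x**2, classical derivative u'(x) = -4*x.
φ(x) = x(2−x), so φ'(x) = 2 - 2*x.
Note φ(0) = φ(2) = 0, so the boundary term u·φ vanishes.
LHS = ∫_0^2 u(x) φ'(x) dx = ∫_0^2 (4*x^3 - 4*x^2 - 4*x + 4) dx. Term by term:
  ∫_0^2 4*x^3 dx = 16;  ∫_0^2 -4*x^2 dx = -32/3;  ∫_0^2 -4*x dx = -8;
  ∫_0^2 4 dx = 8.
Sum: 16 − 32/3 − 8 + 8 = 16/3.
So LHS = 16/3.
∫_0^2 v(x) φ(x) dx = ∫_0^2 (4*x^3 - 9*x^2 + 2*x) dx. Term by term:
  ∫_0^2 4*x^3 dx = 16;  ∫_0^2 -9*x^2 dx = -24;  ∫_0^2 2*x dx = 4.
Sum: 16 − 24 + 4 = -4.
So RHS = -∫_0^2 v(x) φ(x) dx = 4.
LHS − RHS = 4/3 ≠ 0, so the identity fails.
(For a valid weak derivative the identity must hold for EVERY test function, in particular this one. The failure shows v is NOT the weak derivative of u.)
Correct weak derivative would be u'(x) = -4*x.


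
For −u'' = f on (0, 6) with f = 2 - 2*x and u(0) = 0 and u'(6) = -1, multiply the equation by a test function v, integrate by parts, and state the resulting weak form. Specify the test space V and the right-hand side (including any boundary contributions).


V = {v ∈ H^1(0, 6) : v(0) = 0} (test functions vanish at x = 0 where u is specified); weak form: ∫_0^6 u'v' dx = ∫_0^6 (2 - 2*x) v dx − v(6) for all v ∈ V.

Multiply both sides by a test function v and integrate from 0 to 6:
  ∫_0^6 −u''(x) v(x) dx = ∫_0^6 f(x) v(x) dx.
Integrate the LHS by parts once:
  ∫_0^6 −u'' v dx = −[u'(x) v(x)]_0^6 + ∫_0^6 u'(x) v'(x) dx.
Thus ∫_0^6 u'(x) v'(x) dx = ∫_0^6 f(x) v(x) dx + [u'(x) v(x)]_0^6.
Choose V so that boundary terms are either known or forced to vanish.
Mixed BC: u(0) = 0 (Dirichlet) and u'(6) = -1 (Neumann). Define V = {v ∈ H^1(0, 6) : v(0) = 0}. Then [u' v]_0^6 = u'(6)·v(6) − u'(0)·0 = − v(6).
Weak formulation: find u (satisfying any essential BC) such that ∫_0^6 u'(x) v'(x) dx = ∫_0^6 f v dx − v(6) for all v ∈ V (Dirichlet at 0 absorbed into V; Neumann datum at x = 6 contributes the boundary term).
Substituting f(x) = 2 - 2*x, the right-hand side is ∫_0^6 (2 - 2*x) v dx − v(6).


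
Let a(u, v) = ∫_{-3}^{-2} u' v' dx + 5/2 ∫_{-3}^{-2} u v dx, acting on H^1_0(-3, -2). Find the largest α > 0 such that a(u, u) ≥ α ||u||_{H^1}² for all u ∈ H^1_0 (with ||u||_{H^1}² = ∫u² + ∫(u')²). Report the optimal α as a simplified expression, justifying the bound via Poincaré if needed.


α = 1

Coercivity of a(·,·) on H^1_0(-3, -2) means a(u, u) ≥ α ||u||_{H^1}² for every u ∈ H^1_0.
The interval has length L = 1, and Poincaré/coercivity depend only on L. Here a(u, u) = ∫(u')² + (5/2)·∫u².
Here c = 5/2 ≥ 1, so a(u,u) = ∫(u')² + c∫u² ≥ ∫(u')² + ∫u² = ||u||_{H^1}², i.e. α = 1 works. No larger α is possible: a(u,u) ≥ α||u||_{H^1}² means (1−α)∫(u')² ≥ (α−c)∫u², and for the modes u_n = sin(nπ(x−x₀)/L) (x₀ the left endpoint) one has ∫u_n²/∫(u_n')² = (L/(nπ))² → 0, so a(u_n,u_n)/||u_n||_{H^1}² → 1. Hence the optimal constant is α = 1.
Therefore α = 1.


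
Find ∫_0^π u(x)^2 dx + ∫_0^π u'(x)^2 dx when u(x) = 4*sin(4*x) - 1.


||u||_{H^1(0,π)}^2 = 137*π

u'(x) = 16*cos(4*x).
Expand u² and (u')² and integrate term by term on (0, π), using: for integers n ≥ 1, ∫_0^π sin²(nx) dx = ∫_0^π cos²(nx) dx = π/2; for n ≠ n', ∫_0^π sin(nx)sin(n'x) dx = ∫_0^π cos(nx)cos(n'x) dx = 0; and by product-to-sum, ∫_0^π sin(nx)cos(n'x) dx = ½∫_0^π [sin((n+n')x) + sin((n−n')x)] dx, which is 0 when n+n' is even and 2n/(n²−n'²) when n+n' is odd (it need not vanish on (0, π)). For the constant mode: ∫_0^π 1 dx = π, ∫_0^π cos(nx) dx = 0, ∫_0^π sin(nx) dx = (1−(−1)^n)/n.
  u² squared terms: (-1)²·∫1 dx = 1·π = π;  (4)²·∫sin(4x)² dx = 16·π/2 = 8*π.
  u² cross terms: 2·(-1)·(4)·∫1·sin(4x) dx = -8·(0) = 0.
  So ∫_0^π u² dx = π + 8*π + 0 = 9*π.
  (u')² squared terms: (16)²·∫cos(4x)² dx = 256·π/2 = 128*π.
  So ∫_0^π (u')² dx = 128*π.
||u||_{H^1}^2 = (9*π) + (128*π) = 137*π.


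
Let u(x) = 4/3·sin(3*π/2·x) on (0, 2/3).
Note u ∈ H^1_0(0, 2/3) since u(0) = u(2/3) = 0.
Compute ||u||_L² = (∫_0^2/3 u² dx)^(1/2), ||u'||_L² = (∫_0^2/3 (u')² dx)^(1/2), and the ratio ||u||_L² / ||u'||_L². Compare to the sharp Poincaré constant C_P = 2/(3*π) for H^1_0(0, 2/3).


||u||_L² / ||u'||_L² = 2/(3*π) = C_P.

u(x) = 4/3·sin(3*π/2·x), so u'(x) = 2*π*cos(3*π*x/2).
Writing u(x) = A·sin(kπx/L) with A = 4/3 and k = 1, use ∫_0^L sin²(kπx/L) dx = L/2 and ∫_0^L cos²(kπx/L) dx = L/2.
u² = 16/9·sin²(3*π/2·x) and (u')² = 4*π^2·cos²(3*π/2·x), and each of sin², cos² integrates to L/2 = 1/3 over (0, 2/3).
∫_0^2/3 u² dx = 16/27, so ||u||_L² = 4*sqrt(3)/9.
∫_0^2/3 (u')² dx = 4*π^2/3, so ||u'||_L² = 2*sqrt(3)*π/3.
Ratio ||u||_L² / ||u'||_L² = 2/(3*π).
Sharp Poincaré constant on H^1_0(0, 2/3) is C_P = L/π = 2/(3*π), achieved by sin(3*π/2·x).
This is the k = 1 eigenfunction (up to amplitude), so the ratio equals the sharp Poincaré constant exactly.


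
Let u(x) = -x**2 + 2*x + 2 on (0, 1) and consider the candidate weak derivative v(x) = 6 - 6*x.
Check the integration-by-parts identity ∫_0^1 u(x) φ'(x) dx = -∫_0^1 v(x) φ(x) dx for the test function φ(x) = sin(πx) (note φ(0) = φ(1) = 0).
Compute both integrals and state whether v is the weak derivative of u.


LHS = -2/π, RHS = -6/π. No, v is not the weak derivative of u.

u(x) = -x**2 + 2*x + 2, classical derivative u'(x) = 2 - 2*x.
φ(x) = sin(πx), so φ'(x) = π*cos(π*x).
Note φ(0) = φ(1) = 0, so the boundary term u·φ vanishes.
LHS = ∫_0^1 u(x) φ'(x) dx = ∫_0^1 (-π*x^2*cos(π*x) + 2*π*x*cos(π*x) + 2*π*cos(π*x)) dx. Term by term:
  ∫_0^1 2*π*cos(π*x) dx = 0;  ∫_0^1 -π*x^2*cos(π*x) dx = 2/π;  ∫_0^1 2*π*x*cos(π*x) dx = -4/π.
Sum: 0 + 2/π − 4/π = -2/π.
So LHS = -2/π.
∫_0^1 v(x) φ(x) dx = ∫_0^1 (-6*x*sin(π*x) + 6*sin(π*x)) dx. Term by term:
  ∫_0^1 6*sin(π*x) dx = 12/π;  ∫_0^1 -6*x*sin(π*x) dx = -6/π.
Sum: 12/π − 6/π = 6/π.
So RHS = -∫_0^1 v(x) φ(x) dx = -6/π.
LHS − RHS = 4/π ≠ 0, so the identity fails.
(For a valid weak derivative the identity must hold for EVERY test function, in particular this one. The failure shows v is NOT the weak derivative of u.)
Correct weak derivative would be u'(x) = 2 - 2*x.


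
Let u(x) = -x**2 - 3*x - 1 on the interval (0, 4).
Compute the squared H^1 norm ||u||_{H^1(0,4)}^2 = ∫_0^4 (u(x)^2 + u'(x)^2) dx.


||u||_{H^1}^2 = 5464/5

The H^1 norm (squared) on an interval (0, L) is
  ||u||_{H^1}^2 = ∫_0^L u(x)^2 dx + ∫_0^L u'(x)^2 dx.
Compute u'(x) = -2*x - 3.
Then u(x)^2 = x**4 + 6*x**3 + 11*x**2 + 6*x + 1 and u'(x)^2 = 4*x**2 + 12*x + 9.
Integrate each monomial from 0 to 4 using ∫_0^4 c·x^n dx = c·4^(n+1)/(n+1):
  ∫_0^4 u(x)^2 dx = ∫_0^4 (x^4 + 6*x^3 + 11*x^2 + 6*x + 1) dx. Term by term:
    ∫_0^4 x^4 dx = 1024/5;  ∫_0^4 6*x^3 dx = 384;  ∫_0^4 11*x^2 dx = 704/3;
    ∫_0^4 6*x dx = 48;  ∫_0^4 1 dx = 4.
  Sum: 1024/5 + 384 + 704/3 + 48 + 4 = 13132/15.
  ∫_0^4 u'(x)^2 dx = ∫_0^4 (4*x^2 + 12*x + 9) dx. Term by term:
    ∫_0^4 4*x^2 dx = 256/3;  ∫_0^4 12*x dx = 96;  ∫_0^4 9 dx = 36.
  Sum: 256/3 + 96 + 36 = 652/3.
Adding: ||u||_{H^1}^2 = 13132/15 + 652/3 = 5464/5.


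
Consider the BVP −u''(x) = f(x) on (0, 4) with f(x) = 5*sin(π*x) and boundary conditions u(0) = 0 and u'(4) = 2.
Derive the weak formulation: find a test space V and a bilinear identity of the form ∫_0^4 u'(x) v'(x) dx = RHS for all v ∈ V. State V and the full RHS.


V = {v ∈ H^1(0, 4) : v(0) = 0} (test functions vanish at x = 0 where u is specified); weak form: ∫_0^4 u'v' dx = ∫_0^4 (5*sin(π*x)) v dx + 2·v(4) for all v ∈ V.

Multiply both sides by a test function v and integrate from 0 to 4:
  ∫_0^4 −u''(x) v(x) dx = ∫_0^4 f(x) v(x) dx.
Integrate the LHS by parts once:
  ∫_0^4 −u'' v dx = −[u'(x) v(x)]_0^4 + ∫_0^4 u'(x) v'(x) dx.
Thus ∫_0^4 u'(x) v'(x) dx = ∫_0^4 f(x) v(x) dx + [u'(x) v(x)]_0^4.
Choose V so that boundary terms are either known or forced to vanish.
Mixed BC: u(0) = 0 (Dirichlet) and u'(4) = 2 (Neumann). Define V = {v ∈ H^1(0, 4) : v(0) = 0}. Then [u' v]_0^4 = u'(4)·v(4) − u'(0)·0 = 2·v(4).
Weak formulation: find u (satisfying any essential BC) such that ∫_0^4 u'(x) v'(x) dx = ∫_0^4 f v dx + 2·v(4) for all v ∈ V (Dirichlet at 0 absorbed into V; Neumann datum at x = 4 contributes the boundary term).
Substituting f(x) = 5*sin(π*x), the right-hand side is ∫_0^4 (5*sin(π*x)) v dx + 2·v(4).


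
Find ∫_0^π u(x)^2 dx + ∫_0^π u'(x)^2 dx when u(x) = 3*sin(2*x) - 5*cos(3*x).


||u||_{H^1(0,π)}^2 = 240 + 295*π/2

u'(x) = 15*sin(3*x) + 6*cos(2*x).
Expand u² and (u')² and integrate term by term on (0, π), using: for integers n ≥ 1, ∫_0^π sin²(nx) dx = ∫_0^π cos²(nx) dx = π/2; for n ≠ n', ∫_0^π sin(nx)sin(n'x) dx = ∫_0^π cos(nx)cos(n'x) dx = 0; and by product-to-sum, ∫_0^π sin(nx)cos(n'x) dx = ½∫_0^π [sin((n+n')x) + sin((n−n')x)] dx, which is 0 when n+n' is even and 2n/(n²−n'²) when n+n' is odd (it need not vanish on (0, π)).
  u² squared terms: (-5)²·∫cos(3x)² dx = 25·π/2 = 25*π/2;  (3)²·∫sin(2x)² dx = 9·π/2 = 9*π/2.
  u² cross terms: 2·(-5)·(3)·∫cos(3x)·sin(2x) dx = -30·(-4/5) = 24.
  So ∫_0^π u² dx = 25*π/2 + 9*π/2 + 24 = 24 + 17*π.
  (u')² squared terms: (6)²·∫cos(2x)² dx = 36·π/2 = 18*π;  (15)²·∫sin(3x)² dx = 225·π/2 = 225*π/2.
  (u')² cross terms: 2·(6)·(15)·∫cos(2x)·sin(3x) dx = 180·(6/5) = 216.
  So ∫_0^π (u')² dx = 18*π + 225*π/2 + 216 = 216 + 261*π/2.
||u||_{H^1}^2 = (24 + 17*π) + (216 + 261*π/2) = 240 + 295*π/2.


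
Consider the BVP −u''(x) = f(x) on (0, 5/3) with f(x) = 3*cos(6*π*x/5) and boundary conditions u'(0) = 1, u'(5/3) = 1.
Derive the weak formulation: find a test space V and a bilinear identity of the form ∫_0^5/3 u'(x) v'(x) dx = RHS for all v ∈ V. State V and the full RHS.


V = H^1(0, 5/3) (v unrestricted at boundary; u is determined up to an additive constant); weak form: ∫_0^5/3 u'v' dx = ∫_0^5/3 (3*cos(6*π*x/5)) v dx + v(5/3) − v(0) for all v ∈ V.

Multiply both sides by a test function v and integrate from 0 to 5/3:
  ∫_0^5/3 −u''(x) v(x) dx = ∫_0^5/3 f(x) v(x) dx.
Integrate the LHS by parts once:
  ∫_0^5/3 −u'' v dx = −[u'(x) v(x)]_0^5/3 + ∫_0^5/3 u'(x) v'(x) dx.
Thus ∫_0^5/3 u'(x) v'(x) dx = ∫_0^5/3 f(x) v(x) dx + [u'(x) v(x)]_0^5/3.
Choose V so that boundary terms are either known or forced to vanish.
u has inhomogeneous Neumann u'(0) = 1, u'(5/3) = 1. [u' v]_0^5/3 = (1)·v(5/3) − (1)·v(0) = v(5/3) − v(0). Take V = H^1(0, 5/3); boundary term becomes part of RHS.
Weak formulation: find u (satisfying any essential BC) such that ∫_0^5/3 u'(x) v'(x) dx = ∫_0^5/3 f v dx + v(5/3) − v(0) for all v ∈ V (Neumann data are natural BCs: they enter the RHS as boundary terms).
Substituting f(x) = 3*cos(6*π*x/5), the right-hand side is ∫_0^5/3 (3*cos(6*π*x/5)) v dx + v(5/3) − v(0).
Compatibility check (pure Neumann): taking v ≡ 1 ∈ V gives 0 = ∫_0^5/3 f dx + (1) − (1), i.e. ∫_0^5/3 f dx must equal u'(0) − u'(5/3) = 0. Indeed ∫_0^5/3 (3*cos(6*π*x/5)) dx = 0, so the data are compatible. The solution is then unique only up to an additive constant (fix it e.g. by requiring ∫_0^5/3 u dx = 0).


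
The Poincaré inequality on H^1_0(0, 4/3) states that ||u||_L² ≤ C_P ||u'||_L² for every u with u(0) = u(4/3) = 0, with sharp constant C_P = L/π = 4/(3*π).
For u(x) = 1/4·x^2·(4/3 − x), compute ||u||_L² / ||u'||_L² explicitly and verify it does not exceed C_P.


||u||_L² / ||u'||_L² = 2*sqrt(14)/21 < C_P = 4/(3*π).

u(x) = 1/4·x^2·(4/3 − x), so u'(x) = x*(8 - 9*x)/12.
u(x) = 1/4·x^2·(4/3 − x) vanishes at x = 0 and x = 4/3, so u ∈ H^1_0(0, 4/3). Differentiate via the product rule and integrate the resulting polynomials term by term.
  ∫_0^4/3 u² dx = ∫_0^4/3 (x^6/16 - x^5/6 + x^4/9) dx. Term by term:
    ∫_0^4/3 x^6/16 dx = 1024/15309;  ∫_0^4/3 -x^5/6 dx = -1024/6561;  ∫_0^4/3 x^4/9 dx = 1024/10935.
  Sum: 1024/15309 − 1024/6561 + 1024/10935 = 1024/229635.
  ∫_0^4/3 (u')² dx = ∫_0^4/3 (9*x^4/16 - x^3 + 4*x^2/9) dx. Term by term:
    ∫_0^4/3 9*x^4/16 dx = 64/135;  ∫_0^4/3 -x^3 dx = -64/81;  ∫_0^4/3 4*x^2/9 dx = 256/729.
  Sum: 64/135 − 64/81 + 256/729 = 128/3645.
∫_0^4/3 u² dx = 1024/229635, so ||u||_L² = 32*sqrt(35)/2835.
∫_0^4/3 (u')² dx = 128/3645, so ||u'||_L² = 8*sqrt(10)/135.
Ratio ||u||_L² / ||u'||_L² = 2*sqrt(14)/21.
Sharp Poincaré constant on H^1_0(0, 4/3) is C_P = L/π = 4/(3*π), achieved by sin(3*π/4·x).
A polynomial bump cannot attain the sharp Poincaré constant (only the first sine eigenfunction does), so the ratio is strictly less than C_P, consistent with ||u||_L² ≤ C_P ||u'||_L².


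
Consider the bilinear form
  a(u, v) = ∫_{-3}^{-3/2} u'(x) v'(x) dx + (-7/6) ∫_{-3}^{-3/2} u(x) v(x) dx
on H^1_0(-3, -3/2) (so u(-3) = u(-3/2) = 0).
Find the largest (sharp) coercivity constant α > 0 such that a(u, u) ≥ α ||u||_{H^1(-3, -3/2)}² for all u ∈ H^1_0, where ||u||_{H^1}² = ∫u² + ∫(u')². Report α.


α = (-21 + 8*π^2)/(2*(9 + 4*π^2))

Coercivity of a(·,·) on H^1_0(-3, -3/2) means a(u, u) ≥ α ||u||_{H^1}² for every u ∈ H^1_0.
The interval has length L = 3/2, and Poincaré/coercivity depend only on L. Here a(u, u) = ∫(u')² + (-7/6)·∫u².
Here c = -7/6 < 0 with |c| < (π/L)² = 4*π^2/9, so coercivity still holds. The condition a(u,u) ≥ α||u||_{H^1}² reads (1−α)∫(u')² ≥ (α−c)∫u². Any admissible α is ≤ 1 (rapidly oscillating u have ∫u²/∫(u')² → 0), and α = 1 would force 0 ≥ (1−c)∫u², impossible since c < 1; so 1−α > 0. By the sharp Poincaré inequality on H^1_0 of an interval of length L, ∫(u')² ≥ (π/L)²∫u² with equality for the first sine mode sin(π(x−x₀)/L) (x₀ the left endpoint), so the inequality holds for all u iff (1−α)(π/L)² ≥ α − c, i.e. α ≤ ((π/L)² + c)/((π/L)² + 1) = (1 + c(L/π)²)/(1 + (L/π)²). (Direct route, valid since c ≤ 0: Poincaré gives c∫u² ≥ c(L/π)²∫(u')², so a(u,u) ≥ (1 + c(L/π)²)∫(u')², while ||u||_{H^1}² ≤ (1 + (L/π)²)∫(u')²; dividing yields the same α.) With (π/L)² = 4*π^2/9 and c = -7/6, the largest admissible constant is α = ((π/L)² + c)/((π/L)² + 1).
Simplifying, α = (-21 + 8*π^2)/(2*(9 + 4*π^2)).


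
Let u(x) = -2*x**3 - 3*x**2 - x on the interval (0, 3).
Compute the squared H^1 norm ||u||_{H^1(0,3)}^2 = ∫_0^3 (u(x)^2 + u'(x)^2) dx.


||u||_{H^1}^2 = 501663/70

The H^1 norm (squared) on an interval (0, L) is
  ||u||_{H^1}^2 = ∫_0^L u(x)^2 dx + ∫_0^L u'(x)^2 dx.
Compute u'(x) = -6*x**2 - 6*x - 1.
Then u(x)^2 = 4*x**6 + 12*x**5 + 13*x**4 + 6*x**3 + x**2 and u'(x)^2 = 36*x**4 + 72*x**3 + 48*x**2 + 12*x + 1.
Integrate each monomial from 0 to 3 using ∫_0^3 c·x^n dx = c·3^(n+1)/(n+1):
  ∫_0^3 u(x)^2 dx = ∫_0^3 (4*x^6 + 12*x^5 + 13*x^4 + 6*x^3 + x^2) dx. Term by term:
    ∫_0^3 4*x^6 dx = 8748/7;  ∫_0^3 12*x^5 dx = 1458;  ∫_0^3 13*x^4 dx = 3159/5;
    ∫_0^3 6*x^3 dx = 243/2;  ∫_0^3 x^2 dx = 9.
  Sum: 8748/7 + 1458 + 3159/5 + 243/2 + 9 = 242901/70.
  ∫_0^3 u'(x)^2 dx = ∫_0^3 (36*x^4 + 72*x^3 + 48*x^2 + 12*x + 1) dx. Term by term:
    ∫_0^3 36*x^4 dx = 8748/5;  ∫_0^3 72*x^3 dx = 1458;  ∫_0^3 48*x^2 dx = 432;
    ∫_0^3 12*x dx = 54;  ∫_0^3 1 dx = 3.
  Sum: 8748/5 + 1458 + 432 + 54 + 3 = 18483/5.
Adding: ||u||_{H^1}^2 = 242901/70 + 18483/5 = 501663/70.


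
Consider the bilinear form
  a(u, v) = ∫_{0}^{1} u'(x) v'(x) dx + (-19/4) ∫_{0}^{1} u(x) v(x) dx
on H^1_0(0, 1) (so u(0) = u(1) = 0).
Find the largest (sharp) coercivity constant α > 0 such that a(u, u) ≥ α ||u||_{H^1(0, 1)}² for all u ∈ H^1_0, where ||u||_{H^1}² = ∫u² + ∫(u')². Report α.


α = (-19/4 + π^2)/(1 + π^2)

Coercivity of a(·,·) on H^1_0(0, 1) means a(u, u) ≥ α ||u||_{H^1}² for every u ∈ H^1_0.
The interval has length L = 1, and Poincaré/coercivity depend only on L. Here a(u, u) = ∫(u')² + (-19/4)·∫u².
Here c = -19/4 < 0 with |c| < (π/L)² = π^2, so coercivity still holds. The condition a(u,u) ≥ α||u||_{H^1}² reads (1−α)∫(u')² ≥ (α−c)∫u². Any admissible α is ≤ 1 (rapidly oscillating u have ∫u²/∫(u')² → 0), and α = 1 would force 0 ≥ (1−c)∫u², impossible since c < 1; so 1−α > 0. By the sharp Poincaré inequality on H^1_0 of an interval of length L, ∫(u')² ≥ (π/L)²∫u² with equality for the first sine mode sin(π(x−x₀)/L) (x₀ the left endpoint), so the inequality holds for all u iff (1−α)(π/L)² ≥ α − c, i.e. α ≤ ((π/L)² + c)/((π/L)² + 1) = (1 + c(L/π)²)/(1 + (L/π)²). (Direct route, valid since c ≤ 0: Poincaré gives c∫u² ≥ c(L/π)²∫(u')², so a(u,u) ≥ (1 + c(L/π)²)∫(u')², while ||u||_{H^1}² ≤ (1 + (L/π)²)∫(u')²; dividing yields the same α.) With (π/L)² = π^2 and c = -19/4, the largest admissible constant is α = ((π/L)² + c)/((π/L)² + 1).
Simplifying, α = (-19/4 + π^2)/(1 + π^2).


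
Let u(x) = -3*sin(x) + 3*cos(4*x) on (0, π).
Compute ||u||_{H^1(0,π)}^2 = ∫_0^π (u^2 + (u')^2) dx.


||u||_{H^1(0,π)}^2 = 204/5 + 171*π/2

u'(x) = -12*sin(4*x) - 3*cos(x).
Expand u² and (u')² and integrate term by term on (0, π), using: for integers n ≥ 1, ∫_0^π sin²(nx) dx = ∫_0^π cos²(nx) dx = π/2; for n ≠ n', ∫_0^π sin(nx)sin(n'x) dx = ∫_0^π cos(nx)cos(n'x) dx = 0; and by product-to-sum, ∫_0^π sin(nx)cos(n'x) dx = ½∫_0^π [sin((n+n')x) + sin((n−n')x)] dx, which is 0 when n+n' is even and 2n/(n²−n'²) when n+n' is odd (it need not vanish on (0, π)).
  u² squared terms: (-3)²·∫sin(x)² dx = 9·π/2 = 9*π/2;  (3)²·∫cos(4x)² dx = 9·π/2 = 9*π/2.
  u² cross terms: 2·(-3)·(3)·∫sin(x)·cos(4x) dx = -18·(-2/15) = 12/5.
  So ∫_0^π u² dx = 9*π/2 + 9*π/2 + 12/5 = 12/5 + 9*π.
  (u')² squared terms: (-12)²·∫sin(4x)² dx = 144·π/2 = 72*π;  (-3)²·∫cos(x)² dx = 9·π/2 = 9*π/2.
  (u')² cross terms: 2·(-12)·(-3)·∫sin(4x)·cos(x) dx = 72·(8/15) = 192/5.
  So ∫_0^π (u')² dx = 72*π + 9*π/2 + 192/5 = 192/5 + 153*π/2.
||u||_{H^1}^2 = (12/5 + 9*π) + (192/5 + 153*π/2) = 204/5 + 171*π/2.


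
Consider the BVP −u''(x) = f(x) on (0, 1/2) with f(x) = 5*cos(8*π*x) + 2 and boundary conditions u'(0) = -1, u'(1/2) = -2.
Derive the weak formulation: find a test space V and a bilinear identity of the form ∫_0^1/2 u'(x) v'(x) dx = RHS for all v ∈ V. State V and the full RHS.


V = H^1(0, 1/2) (v unrestricted at boundary; u is determined up to an additive constant); weak form: ∫_0^1/2 u'v' dx = ∫_0^1/2 (5*cos(8*π*x) + 2) v dx − 2·v(1/2) + v(0) for all v ∈ V.

Multiply both sides by a test function v and integrate from 0 to 1/2:
  ∫_0^1/2 −u''(x) v(x) dx = ∫_0^1/2 f(x) v(x) dx.
Integrate the LHS by parts once:
  ∫_0^1/2 −u'' v dx = −[u'(x) v(x)]_0^1/2 + ∫_0^1/2 u'(x) v'(x) dx.
Thus ∫_0^1/2 u'(x) v'(x) dx = ∫_0^1/2 f(x) v(x) dx + [u'(x) v(x)]_0^1/2.
Choose V so that boundary terms are either known or forced to vanish.
u has inhomogeneous Neumann u'(0) = -1, u'(1/2) = -2. [u' v]_0^1/2 = (-2)·v(1/2) − (-1)·v(0) = − 2·v(1/2) + v(0). Take V = H^1(0, 1/2); boundary term becomes part of RHS.
Weak formulation: find u (satisfying any essential BC) such that ∫_0^1/2 u'(x) v'(x) dx = ∫_0^1/2 f v dx − 2·v(1/2) + v(0) for all v ∈ V (Neumann data are natural BCs: they enter the RHS as boundary terms).
Substituting f(x) = 5*cos(8*π*x) + 2, the right-hand side is ∫_0^1/2 (5*cos(8*π*x) + 2) v dx − 2·v(1/2) + v(0).
Compatibility check (pure Neumann): taking v ≡ 1 ∈ V gives 0 = ∫_0^1/2 f dx + (-2) − (-1), i.e. ∫_0^1/2 f dx must equal u'(0) − u'(1/2) = 1. Indeed ∫_0^1/2 (5*cos(8*π*x) + 2) dx = 1, so the data are compatible. The solution is then unique only up to an additive constant (fix it e.g. by requiring ∫_0^1/2 u dx = 0).


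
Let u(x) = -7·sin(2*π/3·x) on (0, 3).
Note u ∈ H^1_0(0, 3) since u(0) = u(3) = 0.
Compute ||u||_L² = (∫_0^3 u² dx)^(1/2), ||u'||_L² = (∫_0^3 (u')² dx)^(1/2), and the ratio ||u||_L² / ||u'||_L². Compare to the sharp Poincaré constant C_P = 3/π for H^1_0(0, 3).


||u||_L² / ||u'||_L² = 3/(2*π) < C_P = 3/π.

u(x) = -7·sin(2*π/3·x), so u'(x) = -14*π*cos(2*π*x/3)/3.
Writing u(x) = A·sin(kπx/L) with A = -7 and k = 2, use ∫_0^L sin²(kπx/L) dx = L/2 and ∫_0^L cos²(kπx/L) dx = L/2.
u² = 49·sin²(2*π/3·x) and (u')² = 196*π^2/9·cos²(2*π/3·x), and each of sin², cos² integrates to L/2 = 3/2 over (0, 3).
∫_0^3 u² dx = 147/2, so ||u||_L² = 7*sqrt(6)/2.
∫_0^3 (u')² dx = 98*π^2/3, so ||u'||_L² = 7*sqrt(6)*π/3.
Ratio ||u||_L² / ||u'||_L² = 3/(2*π).
Sharp Poincaré constant on H^1_0(0, 3) is C_P = L/π = 3/π, achieved by sin(π/3·x).
This is the k = 2 harmonic; the ratio L/(kπ) is strictly less than C_P = L/π, consistent with the sharp inequality ||u||_L² ≤ C_P ||u'||_L².


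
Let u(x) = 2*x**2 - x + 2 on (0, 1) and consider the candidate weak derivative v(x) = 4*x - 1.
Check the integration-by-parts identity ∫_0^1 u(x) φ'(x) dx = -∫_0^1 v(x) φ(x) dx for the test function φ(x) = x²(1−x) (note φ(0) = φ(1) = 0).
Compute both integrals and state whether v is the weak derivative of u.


LHS = -7/60, RHS = -7/60. Yes, v = u' weakly.

u(x) = 2*x**2 - x + 2, classical derivative u'(x) = 4*x - 1.
φ(x) = x²(1−x), so φ'(x) = x*(2 - 3*x).
Note φ(0) = φ(1) = 0, so the boundary term u·φ vanishes.
LHS = ∫_0^1 u(x) φ'(x) dx = ∫_0^1 (-6*x^4 + 7*x^3 - 8*x^2 + 4*x) dx. Term by term:
  ∫_0^1 -6*x^4 dx = -6/5;  ∫_0^1 7*x^3 dx = 7/4;  ∫_0^1 -8*x^2 dx = -8/3;
  ∫_0^1 4*x dx = 2.
Sum: -6/5 + 7/4 − 8/3 + 2 = -7/60.
So LHS = -7/60.
∫_0^1 v(x) φ(x) dx = ∫_0^1 (-4*x^4 + 5*x^3 - x^2) dx. Term by term:
  ∫_0^1 -4*x^4 dx = -4/5;  ∫_0^1 5*x^3 dx = 5/4;  ∫_0^1 -x^2 dx = -1/3.
Sum: -4/5 + 5/4 − 1/3 = 7/60.
So RHS = -∫_0^1 v(x) φ(x) dx = -7/60.
LHS = RHS, so the identity holds for this test φ.
Moreover u is smooth here and v(x) = u'(x) = 4*x - 1 pointwise, so the identity holds for every test function. Hence v is the weak derivative of u.


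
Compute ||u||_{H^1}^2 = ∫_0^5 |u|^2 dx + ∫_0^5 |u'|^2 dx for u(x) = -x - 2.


||u||_{H^1}^2 = 350/3

The H^1 norm (squared) on an interval (0, L) is
  ||u||_{H^1}^2 = ∫_0^L u(x)^2 dx + ∫_0^L u'(x)^2 dx.
Compute u'(x) = -1.
Then u(x)^2 = x**2 + 4*x + 4 and u'(x)^2 = 1.
Integrate each monomial from 0 to 5 using ∫_0^5 c·x^n dx = c·5^(n+1)/(n+1):
  ∫_0^5 u(x)^2 dx = ∫_0^5 (x^2 + 4*x + 4) dx. Term by term:
    ∫_0^5 x^2 dx = 125/3;  ∫_0^5 4*x dx = 50;  ∫_0^5 4 dx = 20.
  Sum: 125/3 + 50 + 20 = 335/3.
  ∫_0^5 u'(x)^2 dx = ∫_0^5 (1) dx. Term by term:
    ∫_0^5 1 dx = 5.
Adding: ||u||_{H^1}^2 = 335/3 + 5 = 350/3.


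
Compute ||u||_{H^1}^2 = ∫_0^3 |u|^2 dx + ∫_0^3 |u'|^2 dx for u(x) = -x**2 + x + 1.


||u||_{H^1}^2 = 321/10

The H^1 norm (squared) on an interval (0, L) is
  ||u||_{H^1}^2 = ∫_0^L u(x)^2 dx + ∫_0^L u'(x)^2 dx.
Compute u'(x) = 1 - 2*x.
Then u(x)^2 = x**4 - 2*x**3 - x**2 + 2*x + 1 and u'(x)^2 = 4*x**2 - 4*x + 1.
Integrate each monomial from 0 to 3 using ∫_0^3 c·x^n dx = c·3^(n+1)/(n+1):
  ∫_0^3 u(x)^2 dx = ∫_0^3 (x^4 - 2*x^3 - x^2 + 2*x + 1) dx. Term by term:
    ∫_0^3 x^4 dx = 243/5;  ∫_0^3 -2*x^3 dx = -81/2;  ∫_0^3 -x^2 dx = -9;
    ∫_0^3 2*x dx = 9;  ∫_0^3 1 dx = 3.
  Sum: 243/5 − 81/2 − 9 + 9 + 3 = 111/10.
  ∫_0^3 u'(x)^2 dx = ∫_0^3 (4*x^2 - 4*x + 1) dx. Term by term:
    ∫_0^3 4*x^2 dx = 36;  ∫_0^3 -4*x dx = -18;  ∫_0^3 1 dx = 3.
  Sum: 36 − 18 + 3 = 21.
Adding: ||u||_{H^1}^2 = 111/10 + 21 = 321/10.


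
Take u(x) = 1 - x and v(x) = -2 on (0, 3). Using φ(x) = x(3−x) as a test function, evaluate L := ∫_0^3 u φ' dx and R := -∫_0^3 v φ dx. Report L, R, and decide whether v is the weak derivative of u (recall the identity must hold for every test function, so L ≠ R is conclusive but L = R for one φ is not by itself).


LHS = 9/2, RHS = 9. No, v is not the weak derivative of u.

u(x) = 1 - x, classical derivative u'(x) = -1.
φ(x) = x(3−x), so φ'(x) = 3 - 2*x.
Note φ(0) = φ(3) = 0, so the boundary term u·φ vanishes.
LHS = ∫_0^3 u(x) φ'(x) dx = ∫_0^3 (2*x^2 - 5*x + 3) dx. Term by term:
  ∫_0^3 2*x^2 dx = 18;  ∫_0^3 -5*x dx = -45/2;  ∫_0^3 3 dx = 9.
Sum: 18 − 45/2 + 9 = 9/2.
So LHS = 9/2.
∫_0^3 v(x) φ(x) dx = ∫_0^3 (2*x^2 - 6*x) dx. Term by term:
  ∫_0^3 2*x^2 dx = 18;  ∫_0^3 -6*x dx = -27.
Sum: 18 − 27 = -9.
So RHS = -∫_0^3 v(x) φ(x) dx = 9.
LHS − RHS = -9/2 ≠ 0, so the identity fails.
(For a valid weak derivative the identity must hold for EVERY test function, in particular this one. The failure shows v is NOT the weak derivative of u.)
Correct weak derivative would be u'(x) = -1.


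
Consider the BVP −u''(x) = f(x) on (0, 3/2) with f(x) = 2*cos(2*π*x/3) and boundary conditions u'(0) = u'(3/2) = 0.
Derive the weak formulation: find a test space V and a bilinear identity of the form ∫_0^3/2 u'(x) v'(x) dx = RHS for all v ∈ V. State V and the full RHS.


V = H^1(0, 3/2) (no boundary constraint on v; u is determined up to an additive constant); weak form: ∫_0^3/2 u'v' dx = ∫_0^3/2 (2*cos(2*π*x/3)) v dx for all v ∈ V.

Multiply both sides by a test function v and integrate from 0 to 3/2:
  ∫_0^3/2 −u''(x) v(x) dx = ∫_0^3/2 f(x) v(x) dx.
Integrate the LHS by parts once:
  ∫_0^3/2 −u'' v dx = −[u'(x) v(x)]_0^3/2 + ∫_0^3/2 u'(x) v'(x) dx.
Thus ∫_0^3/2 u'(x) v'(x) dx = ∫_0^3/2 f(x) v(x) dx + [u'(x) v(x)]_0^3/2.
Choose V so that boundary terms are either known or forced to vanish.
u has homogeneous Neumann: u'(0) = u'(3/2) = 0. So [u' v]_0^3/2 = 0·v(3/2) − 0·v(0) = 0 for any v; take V = H^1(0, 3/2).
Weak formulation: find u (satisfying any essential BC) such that ∫_0^3/2 u'(x) v'(x) dx = ∫_0^3/2 f v dx for all v ∈ V (homogeneous Neumann, so boundary terms vanish).
Substituting f(x) = 2*cos(2*π*x/3), the right-hand side is ∫_0^3/2 (2*cos(2*π*x/3)) v dx.
Compatibility check (pure Neumann): taking v ≡ 1 ∈ V gives 0 = ∫_0^3/2 f dx + (0) − (0), i.e. ∫_0^3/2 f dx must equal u'(0) − u'(3/2) = 0. Indeed ∫_0^3/2 (2*cos(2*π*x/3)) dx = 0, so the data are compatible. The solution is then unique only up to an additive constant (fix it e.g. by requiring ∫_0^3/2 u dx = 0).


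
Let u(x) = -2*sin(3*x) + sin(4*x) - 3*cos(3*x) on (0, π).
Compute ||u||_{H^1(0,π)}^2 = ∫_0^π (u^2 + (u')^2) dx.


||u||_{H^1(0,π)}^2 = -480/7 + 147*π/2

u'(x) = 9*sin(3*x) - 6*cos(3*x) + 4*cos(4*x).
Expand u² and (u')² and integrate term by term on (0, π), using: for integers n ≥ 1, ∫_0^π sin²(nx) dx = ∫_0^π cos²(nx) dx = π/2; for n ≠ n', ∫_0^π sin(nx)sin(n'x) dx = ∫_0^π cos(nx)cos(n'x) dx = 0; and by product-to-sum, ∫_0^π sin(nx)cos(n'x) dx = ½∫_0^π [sin((n+n')x) + sin((n−n')x)] dx, which is 0 when n+n' is even and 2n/(n²−n'²) when n+n' is odd (it need not vanish on (0, π)).
  u² squared terms: (-3)²·∫cos(3x)² dx = 9·π/2 = 9*π/2;  (-2)²·∫sin(3x)² dx = 4·π/2 = 2*π;  (1)²·∫sin(4x)² dx = 1·π/2 = π/2.
  u² cross terms: 2·(-3)·(-2)·∫cos(3x)·sin(3x) dx = 12·(0) = 0;  2·(-3)·(1)·∫cos(3x)·sin(4x) dx = -6·(8/7) = -48/7;  2·(-2)·(1)·∫sin(3x)·sin(4x) dx = -4·(0) = 0.
  So ∫_0^π u² dx = 9*π/2 + 2*π + π/2 + 0 − 48/7 + 0 = -48/7 + 7*π.
  (u')² squared terms: (-6)²·∫cos(3x)² dx = 36·π/2 = 18*π;  (4)²·∫cos(4x)² dx = 16·π/2 = 8*π;  (9)²·∫sin(3x)² dx = 81·π/2 = 81*π/2.
  (u')² cross terms: 2·(-6)·(4)·∫cos(3x)·cos(4x) dx = -48·(0) = 0;  2·(-6)·(9)·∫cos(3x)·sin(3x) dx = -108·(0) = 0;  2·(4)·(9)·∫cos(4x)·sin(3x) dx = 72·(-6/7) = -432/7.
  So ∫_0^π (u')² dx = 18*π + 8*π + 81*π/2 + 0 + 0 − 432/7 = -432/7 + 133*π/2.
||u||_{H^1}^2 = (-48/7 + 7*π) + (-432/7 + 133*π/2) = -480/7 + 147*π/2.


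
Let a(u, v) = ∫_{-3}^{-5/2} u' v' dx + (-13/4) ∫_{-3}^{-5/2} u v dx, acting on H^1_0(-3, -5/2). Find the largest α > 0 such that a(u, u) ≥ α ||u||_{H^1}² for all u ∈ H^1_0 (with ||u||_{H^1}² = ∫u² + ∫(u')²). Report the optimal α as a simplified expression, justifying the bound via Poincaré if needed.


α = (-13 + 16*π^2)/(4*(1 + 4*π^2))

Coercivity of a(·,·) on H^1_0(-3, -5/2) means a(u, u) ≥ α ||u||_{H^1}² for every u ∈ H^1_0.
The interval has length L = 1/2, and Poincaré/coercivity depend only on L. Here a(u, u) = ∫(u')² + (-13/4)·∫u².
Here c = -13/4 < 0 with |c| < (π/L)² = 4*π^2, so coercivity still holds. The condition a(u,u) ≥ α||u||_{H^1}² reads (1−α)∫(u')² ≥ (α−c)∫u². Any admissible α is ≤ 1 (rapidly oscillating u have ∫u²/∫(u')² → 0), and α = 1 would force 0 ≥ (1−c)∫u², impossible since c < 1; so 1−α > 0. By the sharp Poincaré inequality on H^1_0 of an interval of length L, ∫(u')² ≥ (π/L)²∫u² with equality for the first sine mode sin(π(x−x₀)/L) (x₀ the left endpoint), so the inequality holds for all u iff (1−α)(π/L)² ≥ α − c, i.e. α ≤ ((π/L)² + c)/((π/L)² + 1) = (1 + c(L/π)²)/(1 + (L/π)²). (Direct route, valid since c ≤ 0: Poincaré gives c∫u² ≥ c(L/π)²∫(u')², so a(u,u) ≥ (1 + c(L/π)²)∫(u')², while ||u||_{H^1}² ≤ (1 + (L/π)²)∫(u')²; dividing yields the same α.) With (π/L)² = 4*π^2 and c = -13/4, the largest admissible constant is α = ((π/L)² + c)/((π/L)² + 1).
Simplifying, α = (-13 + 16*π^2)/(4*(1 + 4*π^2)).


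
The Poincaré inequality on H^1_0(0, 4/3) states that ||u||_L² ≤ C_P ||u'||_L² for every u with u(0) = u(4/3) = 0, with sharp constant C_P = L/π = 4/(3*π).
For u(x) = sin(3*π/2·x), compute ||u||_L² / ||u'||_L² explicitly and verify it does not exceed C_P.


||u||_L² / ||u'||_L² = 2/(3*π) < C_P = 4/(3*π).

u(x) = sin(3*π/2·x), so u'(x) = 3*π*cos(3*π*x/2)/2.
Writing u(x) = A·sin(kπx/L) with A = 1 and k = 2, use ∫_0^L sin²(kπx/L) dx = L/2 and ∫_0^L cos²(kπx/L) dx = L/2.
u² = 1·sin²(3*π/2·x) and (u')² = 9*π^2/4·cos²(3*π/2·x), and each of sin², cos² integrates to L/2 = 2/3 over (0, 4/3).
∫_0^4/3 u² dx = 2/3, so ||u||_L² = sqrt(6)/3.
∫_0^4/3 (u')² dx = 3*π^2/2, so ||u'||_L² = sqrt(6)*π/2.
Ratio ||u||_L² / ||u'||_L² = 2/(3*π).
Sharp Poincaré constant on H^1_0(0, 4/3) is C_P = L/π = 4/(3*π), achieved by sin(3*π/4·x).
This is the k = 2 harmonic; the ratio L/(kπ) is strictly less than C_P = L/π, consistent with the sharp inequality ||u||_L² ≤ C_P ||u'||_L².


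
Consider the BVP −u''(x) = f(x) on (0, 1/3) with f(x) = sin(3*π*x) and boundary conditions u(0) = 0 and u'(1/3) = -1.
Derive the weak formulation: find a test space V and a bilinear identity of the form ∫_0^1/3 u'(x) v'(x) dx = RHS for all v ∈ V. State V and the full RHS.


V = {v ∈ H^1(0, 1/3) : v(0) = 0} (test functions vanish at x = 0 where u is specified); weak form: ∫_0^1/3 u'v' dx = ∫_0^1/3 (sin(3*π*x)) v dx − v(1/3) for all v ∈ V.

Multiply both sides by a test function v and integrate from 0 to 1/3:
  ∫_0^1/3 −u''(x) v(x) dx = ∫_0^1/3 f(x) v(x) dx.
Integrate the LHS by parts once:
  ∫_0^1/3 −u'' v dx = −[u'(x) v(x)]_0^1/3 + ∫_0^1/3 u'(x) v'(x) dx.
Thus ∫_0^1/3 u'(x) v'(x) dx = ∫_0^1/3 f(x) v(x) dx + [u'(x) v(x)]_0^1/3.
Choose V so that boundary terms are either known or forced to vanish.
Mixed BC: u(0) = 0 (Dirichlet) and u'(1/3) = -1 (Neumann). Define V = {v ∈ H^1(0, 1/3) : v(0) = 0}. Then [u' v]_0^1/3 = u'(1/3)·v(1/3) − u'(0)·0 = − v(1/3).
Weak formulation: find u (satisfying any essential BC) such that ∫_0^1/3 u'(x) v'(x) dx = ∫_0^1/3 f v dx − v(1/3) for all v ∈ V (Dirichlet at 0 absorbed into V; Neumann datum at x = 1/3 contributes the boundary term).
Substituting f(x) = sin(3*π*x), the right-hand side is ∫_0^1/3 (sin(3*π*x)) v dx − v(1/3).
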